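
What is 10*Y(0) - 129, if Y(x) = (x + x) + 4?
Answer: -89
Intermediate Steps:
Y(x) = 4 + 2*x (Y(x) = 2*x + 4 = 4 + 2*x)
10*Y(0) - 129 = 10*(4 + 2*0) - 129 = 10*(4 + 0) - 129 = 10*4 - 129 = 40 - 129 = -89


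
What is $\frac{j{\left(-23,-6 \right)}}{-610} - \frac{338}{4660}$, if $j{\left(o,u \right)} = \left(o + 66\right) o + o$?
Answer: $\frac{225487}{142130} \approx 1.5865$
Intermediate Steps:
$j{\left(o,u \right)} = o + o \left(66 + o\right)$ ($j{\left(o,u \right)} = \left(66 + o\right) o + o = o \left(66 + o\right) + o = o + o \left(66 + o\right)$)
$\frac{j{\left(-23,-6 \right)}}{-610} - \frac{338}{4660} = \frac{\left(-23\right) \left(67 - 23\right)}{-610} - \frac{338}{4660} = \left(-23\right) 44 \left(- \frac{1}{610}\right) - \frac{169}{2330} = \left(-1012\right) \left(- \frac{1}{610}\right) - \frac{169}{2330} = \frac{506}{305} - \frac{169}{2330} = \frac{225487}{142130}$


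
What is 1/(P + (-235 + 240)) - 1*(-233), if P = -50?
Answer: 10484/45 ≈ 232.98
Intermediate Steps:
1/(P + (-235 + 240)) - 1*(-233) = 1/(-50 + (-235 + 240)) - 1*(-233) = 1/(-50 + 5) + 233 = 1/(-45) + 233 = -1/45 + 233 = 10484/45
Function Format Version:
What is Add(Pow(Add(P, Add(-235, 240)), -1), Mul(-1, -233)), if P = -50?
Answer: Rational(10484, 45) ≈ 232.98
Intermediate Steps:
Add(Pow(Add(P, Add(-235, 240)), -1), Mul(-1, -233)) = Add(Pow(Add(-50, Add(-235, 240)), -1), Mul(-1, -233)) = Add(Pow(Add(-50, 5), -1), 233) = Add(Pow(-45, -1), 233) = Add(Rational(-1, 45), 233) = Rational(10484, 45)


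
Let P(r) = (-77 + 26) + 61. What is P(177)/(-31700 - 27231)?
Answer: -10/58931 ≈ -0.00016969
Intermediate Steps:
P(r) = 10 (P(r) = -51 + 61 = 10)
P(177)/(-31700 - 27231) = 10/(-31700 - 27231) = 10/(-58931) = 10*(-1/58931) = -10/58931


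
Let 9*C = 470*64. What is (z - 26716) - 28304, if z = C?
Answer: -465100/9 ≈ -51678.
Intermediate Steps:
C = 30080/9 (C = (470*64)/9 = (1/9)*30080 = 30080/9 ≈ 3342.2)
z = 30080/9 ≈ 3342.2
(z - 26716) - 28304 = (30080/9 - 26716) - 28304 = -210364/9 - 28304 = -465100/9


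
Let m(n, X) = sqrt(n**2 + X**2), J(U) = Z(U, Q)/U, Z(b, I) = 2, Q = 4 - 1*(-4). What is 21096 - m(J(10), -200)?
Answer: 21096 - sqrt(1000001)/5 ≈ 20896.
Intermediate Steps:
Q = 8 (Q = 4 + 4 = 8)
J(U) = 2/U
m(n, X) = sqrt(X**2 + n**2)
21096 - m(J(10), -200) = 21096 - sqrt((-200)**2 + (2/10)**2) = 21096 - sqrt(40000 + (2*(1/10))**2) = 21096 - sqrt(40000 + (1/5)**2) = 21096 - sqrt(40000 + 1/25) = 21096 - sqrt(1000001/25) = 21096 - sqrt(1000001)/5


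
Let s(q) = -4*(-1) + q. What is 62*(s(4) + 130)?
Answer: 8556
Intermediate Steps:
s(q) = 4 + q
62*(s(4) + 130) = 62*((4 + 4) + 130) = 62*(8 + 130) = 62*138 = 8556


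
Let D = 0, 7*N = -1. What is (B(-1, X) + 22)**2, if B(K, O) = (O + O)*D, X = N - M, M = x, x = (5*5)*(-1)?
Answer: 484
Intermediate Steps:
N = -1/7 (N = (1/7)*(-1) = -1/7 ≈ -0.14286)
x = -25 (x = 25*(-1) = -25)
M = -25
X = 174/7 (X = -1/7 - 1*(-25) = -1/7 + 25 = 174/7 ≈ 24.857)
B(K, O) = 0 (B(K, O) = (O + O)*0 = (2*O)*0 = 0)
(B(-1, X) + 22)**2 = (0 + 22)**2 = 22**2 = 484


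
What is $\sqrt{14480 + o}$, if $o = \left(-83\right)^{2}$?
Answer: $\sqrt{21369} \approx 146.18$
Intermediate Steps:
$o = 6889$
$\sqrt{14480 + o} = \sqrt{14480 + 6889} = \sqrt{21369}$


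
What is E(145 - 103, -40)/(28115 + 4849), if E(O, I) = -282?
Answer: -47/5494 ≈ -0.0085548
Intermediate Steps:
E(145 - 103, -40)/(28115 + 4849) = -282/(28115 + 4849) = -282/32964 = -282*1/32964 = -47/5494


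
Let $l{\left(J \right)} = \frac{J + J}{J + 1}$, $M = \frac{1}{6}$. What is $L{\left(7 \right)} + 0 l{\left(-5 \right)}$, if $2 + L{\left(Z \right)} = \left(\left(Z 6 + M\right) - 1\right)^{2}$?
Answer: $\frac{60937}{36} \approx 1692.7$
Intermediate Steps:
$M = \frac{1}{6} \approx 0.16667$
$l{\left(J \right)} = \frac{2 J}{1 + J}$
$L{\left(Z \right)} = -2 + \left(- \frac{5}{6} + 6 Z\right)^{2}$ ($L{\left(Z \right)} = -2 + \left(\left(Z 6 + \frac{1}{6}\right) - 1\right)^{2} = -2 + \left(\left(6 Z + \frac{1}{6}\right) - 1\right)^{2} = -2 + \left(\left(\frac{1}{6} + 6 Z\right) - 1\right)^{2} = -2 + \left(- \frac{5}{6} + 6 Z\right)^{2}$)
$L{\left(7 \right)} + 0 l{\left(-5 \right)} = \left(-2 + \frac{\left(-5 + 36 \cdot 7\right)^{2}}{36}\right) + 0 \cdot 2 \left(-5\right) \frac{1}{1 - 5} = \left(-2 + \frac{\left(-5 + 252\right)^{2}}{36}\right) + 0 \cdot 2 \left(-5\right) \frac{1}{-4} = \left(-2 + \frac{247^{2}}{36}\right) + 0 \cdot 2 \left(-5\right) \left(- \frac{1}{4}\right) = \left(-2 + \frac{1}{36} \cdot 61009\right) + 0 \cdot \frac{5}{2} = \left(-2 + \frac{61009}{36}\right) + 0 = \frac{60937}{36} + 0 = \frac{60937}{36}$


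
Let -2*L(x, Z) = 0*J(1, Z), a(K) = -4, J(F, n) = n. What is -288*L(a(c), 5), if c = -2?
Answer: 0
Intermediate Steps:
L(x, Z) = 0 (L(x, Z) = -0*Z = -½*0 = 0)
-288*L(a(c), 5) = -288*0 = 0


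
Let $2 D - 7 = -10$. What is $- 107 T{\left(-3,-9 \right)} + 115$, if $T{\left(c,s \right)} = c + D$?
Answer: $\frac{1193}{2} \approx 596.5$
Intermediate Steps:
$D = - \frac{3}{2}$ ($D = \frac{7}{2} + \frac{1}{2} \left(-10\right) = \frac{7}{2} - 5 = - \frac{3}{2} \approx -1.5$)
$T{\left(c,s \right)} = - \frac{3}{2} + c$ ($T{\left(c,s \right)} = c - \frac{3}{2} = - \frac{3}{2} + c$)
$- 107 T{\left(-3,-9 \right)} + 115 = - 107 \left(- \frac{3}{2} - 3\right) + 115 = \left(-107\right) \left(- \frac{9}{2}\right) + 115 = \frac{963}{2} + 115 = \frac{1193}{2}$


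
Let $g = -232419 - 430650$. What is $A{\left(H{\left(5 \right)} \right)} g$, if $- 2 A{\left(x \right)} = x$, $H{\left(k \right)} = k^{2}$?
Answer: $\frac{16576725}{2} \approx 8.2884 \cdot 10^{6}$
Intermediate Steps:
$A{\left(x \right)} = - \frac{x}{2}$
$g = -663069$
$A{\left(H{\left(5 \right)} \right)} g = - \frac{5^{2}}{2} \left(-663069\right) = \left(- \frac{1}{2}\right) 25 \left(-663069\right) = \left(- \frac{25}{2}\right) \left(-663069\right) = \frac{16576725}{2}$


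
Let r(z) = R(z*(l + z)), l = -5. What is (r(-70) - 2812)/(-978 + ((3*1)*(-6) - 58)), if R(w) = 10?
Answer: 1401/527 ≈ 2.6584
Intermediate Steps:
r(z) = 10
(r(-70) - 2812)/(-978 + ((3*1)*(-6) - 58)) = (10 - 2812)/(-978 + ((3*1)*(-6) - 58)) = -2802/(-978 + (3*(-6) - 58)) = -2802/(-978 + (-18 - 58)) = -2802/(-978 - 76) = -2802/(-1054) = -2802*(-1/1054) = 1401/527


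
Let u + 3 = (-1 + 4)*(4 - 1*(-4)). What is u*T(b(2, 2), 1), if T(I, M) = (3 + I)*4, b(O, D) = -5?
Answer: -168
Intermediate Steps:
u = 21 (u = -3 + (-1 + 4)*(4 - 1*(-4)) = -3 + 3*(4 + 4) = -3 + 3*8 = -3 + 24 = 21)
T(I, M) = 12 + 4*I
u*T(b(2, 2), 1) = 21*(12 + 4*(-5)) = 21*(12 - 20) = 21*(-8) = -168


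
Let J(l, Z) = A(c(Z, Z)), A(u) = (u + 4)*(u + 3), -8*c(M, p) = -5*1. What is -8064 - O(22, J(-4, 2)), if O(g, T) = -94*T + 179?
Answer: -213345/32 ≈ -6667.0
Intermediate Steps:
c(M, p) = 5/8 (c(M, p) = -(-5)/8 = -1/8*(-5) = 5/8)
A(u) = (3 + u)*(4 + u) (A(u) = (4 + u)*(3 + u) = (3 + u)*(4 + u))
J(l, Z) = 1073/64 (J(l, Z) = 12 + (5/8)**2 + 7*(5/8) = 12 + 25/64 + 35/8 = 1073/64)
O(g, T) = 179 - 94*T
-8064 - O(22, J(-4, 2)) = -8064 - (179 - 94*1073/64) = -8064 - (179 - 50431/32) = -8064 - 1*(-44703/32) = -8064 + 44703/32 = -213345/32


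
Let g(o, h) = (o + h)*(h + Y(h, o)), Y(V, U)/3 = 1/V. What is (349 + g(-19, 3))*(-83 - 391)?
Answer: -135090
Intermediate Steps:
Y(V, U) = 3/V
g(o, h) = (h + o)*(h + 3/h) (g(o, h) = (o + h)*(h + 3/h) = (h + o)*(h + 3/h))
(349 + g(-19, 3))*(-83 - 391) = (349 + (3 + 3**2 + 3*(-19) + 3*(-19)/3))*(-83 - 391) = (349 + (3 + 9 - 57 + 3*(-19)*(1/3)))*(-474) = (349 + (3 + 9 - 57 - 19))*(-474) = (349 - 64)*(-474) = 285*(-474) = -135090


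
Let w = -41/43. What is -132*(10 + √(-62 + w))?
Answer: -1320 - 132*I*√116401/43 ≈ -1320.0 - 1047.3*I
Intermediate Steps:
w = -41/43 (w = -41*1/43 = -41/43 ≈ -0.95349)
-132*(10 + √(-62 + w)) = -132*(10 + √(-62 - 41/43)) = -132*(10 + √(-2707/43)) = -132*(10 + I*√116401/43) = -1320 - 132*I*√116401/43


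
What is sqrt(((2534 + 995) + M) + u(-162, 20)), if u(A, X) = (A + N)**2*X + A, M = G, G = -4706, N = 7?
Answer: sqrt(479161) ≈ 692.21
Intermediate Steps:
M = -4706
u(A, X) = A + X*(7 + A)**2 (u(A, X) = (A + 7)**2*X + A = (7 + A)**2*X + A = X*(7 + A)**2 + A = A + X*(7 + A)**2)
sqrt(((2534 + 995) + M) + u(-162, 20)) = sqrt(((2534 + 995) - 4706) + (-162 + 20*(7 - 162)**2)) = sqrt((3529 - 4706) + (-162 + 20*(-155)**2)) = sqrt(-1177 + (-162 + 20*24025)) = sqrt(-1177 + (-162 + 480500)) = sqrt(-1177 + 480338) = sqrt(479161)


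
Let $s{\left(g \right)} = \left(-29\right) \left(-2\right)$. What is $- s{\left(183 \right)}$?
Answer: $-58$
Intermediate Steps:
$s{\left(g \right)} = 58$
$- s{\left(183 \right)} = \left(-1\right) 58 = -58$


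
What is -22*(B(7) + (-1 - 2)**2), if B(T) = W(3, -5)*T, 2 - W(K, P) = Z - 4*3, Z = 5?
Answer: -1584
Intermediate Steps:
W(K, P) = 9 (W(K, P) = 2 - (5 - 4*3) = 2 - (5 - 12) = 2 - 1*(-7) = 2 + 7 = 9)
B(T) = 9*T
-22*(B(7) + (-1 - 2)**2) = -22*(9*7 + (-1 - 2)**2) = -22*(63 + (-3)**2) = -22*(63 + 9) = -22*72 = -1584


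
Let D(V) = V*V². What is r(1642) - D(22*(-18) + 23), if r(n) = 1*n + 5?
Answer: 51896764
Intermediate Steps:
r(n) = 5 + n (r(n) = n + 5 = 5 + n)
D(V) = V³
r(1642) - D(22*(-18) + 23) = (5 + 1642) - (22*(-18) + 23)³ = 1647 - (-396 + 23)³ = 1647 - 1*(-373)³ = 1647 - 1*(-51895117) = 1647 + 51895117 = 51896764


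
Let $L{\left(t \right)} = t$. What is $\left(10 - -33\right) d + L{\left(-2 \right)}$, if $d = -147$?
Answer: $-6323$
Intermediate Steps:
$\left(10 - -33\right) d + L{\left(-2 \right)} = \left(10 - -33\right) \left(-147\right) - 2 = \left(10 + 33\right) \left(-147\right) - 2 = 43 \left(-147\right) - 2 = -6321 - 2 = -6323$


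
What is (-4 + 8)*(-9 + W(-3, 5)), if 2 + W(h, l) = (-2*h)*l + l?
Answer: 96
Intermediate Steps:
W(h, l) = -2 + l - 2*h*l (W(h, l) = -2 + ((-2*h)*l + l) = -2 + (-2*h*l + l) = -2 + (l - 2*h*l) = -2 + l - 2*h*l)
(-4 + 8)*(-9 + W(-3, 5)) = (-4 + 8)*(-9 + (-2 + 5 - 2*(-3)*5)) = 4*(-9 + (-2 + 5 + 30)) = 4*(-9 + 33) = 4*24 = 96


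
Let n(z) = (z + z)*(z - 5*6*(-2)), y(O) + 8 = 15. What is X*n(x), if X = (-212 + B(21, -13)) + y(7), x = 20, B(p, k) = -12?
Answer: -694400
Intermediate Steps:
y(O) = 7 (y(O) = -8 + 15 = 7)
n(z) = 2*z*(60 + z) (n(z) = (2*z)*(z - 30*(-2)) = (2*z)*(z + 60) = (2*z)*(60 + z) = 2*z*(60 + z))
X = -217 (X = (-212 - 12) + 7 = -224 + 7 = -217)
X*n(x) = -434*20*(60 + 20) = -434*20*80 = -217*3200 = -694400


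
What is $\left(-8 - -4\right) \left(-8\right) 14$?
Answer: $448$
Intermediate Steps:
$\left(-8 - -4\right) \left(-8\right) 14 = \left(-8 + 4\right) \left(-8\right) 14 = \left(-4\right) \left(-8\right) 14 = 32 \cdot 14 = 448$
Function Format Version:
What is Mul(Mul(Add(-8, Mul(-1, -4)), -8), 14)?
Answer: 448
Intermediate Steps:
Mul(Mul(Add(-8, Mul(-1, -4)), -8), 14) = Mul(Mul(Add(-8, 4), -8), 14) = Mul(Mul(-4, -8), 14) = Mul(32, 14) = 448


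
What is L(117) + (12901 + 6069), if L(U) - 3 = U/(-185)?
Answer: 3509888/185 ≈ 18972.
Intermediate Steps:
L(U) = 3 - U/185 (L(U) = 3 + U/(-185) = 3 + U*(-1/185) = 3 - U/185)
L(117) + (12901 + 6069) = (3 - 1/185*117) + (12901 + 6069) = (3 - 117/185) + 18970 = 438/185 + 18970 = 3509888/185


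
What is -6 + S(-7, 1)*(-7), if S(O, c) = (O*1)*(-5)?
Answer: -251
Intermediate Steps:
S(O, c) = -5*O (S(O, c) = O*(-5) = -5*O)
-6 + S(-7, 1)*(-7) = -6 - 5*(-7)*(-7) = -6 + 35*(-7) = -6 - 245 = -251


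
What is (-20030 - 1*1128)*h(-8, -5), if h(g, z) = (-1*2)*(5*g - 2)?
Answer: -1777272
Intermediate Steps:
h(g, z) = 4 - 10*g (h(g, z) = -2*(-2 + 5*g) = 4 - 10*g)
(-20030 - 1*1128)*h(-8, -5) = (-20030 - 1*1128)*(4 - 10*(-8)) = (-20030 - 1128)*(4 + 80) = -21158*84 = -1777272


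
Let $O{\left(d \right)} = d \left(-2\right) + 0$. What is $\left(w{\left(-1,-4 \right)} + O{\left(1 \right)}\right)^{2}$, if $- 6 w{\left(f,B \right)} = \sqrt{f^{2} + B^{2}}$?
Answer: $\frac{\left(12 + \sqrt{17}\right)^{2}}{36} \approx 7.221$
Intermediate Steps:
$O{\left(d \right)} = - 2 d$ ($O{\left(d \right)} = - 2 d + 0 = - 2 d$)
$w{\left(f,B \right)} = - \frac{\sqrt{B^{2} + f^{2}}}{6}$ ($w{\left(f,B \right)} = - \frac{\sqrt{f^{2} + B^{2}}}{6} = - \frac{\sqrt{B^{2} + f^{2}}}{6}$)
$\left(w{\left(-1,-4 \right)} + O{\left(1 \right)}\right)^{2} = \left(- \frac{\sqrt{\left(-4\right)^{2} + \left(-1\right)^{2}}}{6} - 2\right)^{2} = \left(- \frac{\sqrt{16 + 1}}{6} - 2\right)^{2} = \left(- \frac{\sqrt{17}}{6} - 2\right)^{2} = \left(-2 - \frac{\sqrt{17}}{6}\right)^{2}$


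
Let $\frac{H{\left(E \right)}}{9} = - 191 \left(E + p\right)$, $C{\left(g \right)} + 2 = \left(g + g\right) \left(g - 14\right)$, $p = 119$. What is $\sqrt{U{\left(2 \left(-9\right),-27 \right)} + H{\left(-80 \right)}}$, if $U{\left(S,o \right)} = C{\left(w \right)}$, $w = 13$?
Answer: $i \sqrt{67069} \approx 258.98 i$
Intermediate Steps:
$C{\left(g \right)} = -2 + 2 g \left(-14 + g\right)$ ($C{\left(g \right)} = -2 + \left(g + g\right) \left(g - 14\right) = -2 + 2 g \left(-14 + g\right)$)
$U{\left(S,o \right)} = -28$ ($U{\left(S,o \right)} = -2 - 364 + 2 \cdot 13^{2} = -2 - 364 + 2 \cdot 169 = -2 - 364 + 338 = -28$)
$H{\left(E \right)} = -204561 - 1719 E$ ($H{\left(E \right)} = 9 \left(- 191 \left(E + 119\right)\right) = 9 \left(- 191 \left(119 + E\right)\right) = 9 \left(-22729 - 191 E\right) = -204561 - 1719 E$)
$\sqrt{U{\left(2 \left(-9\right),-27 \right)} + H{\left(-80 \right)}} = \sqrt{-28 - 67041} = \sqrt{-67069} = i \sqrt{67069}$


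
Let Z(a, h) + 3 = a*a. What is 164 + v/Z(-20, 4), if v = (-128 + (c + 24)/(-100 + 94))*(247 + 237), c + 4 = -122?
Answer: 11384/397 ≈ 28.675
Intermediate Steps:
c = -126 (c = -4 - 122 = -126)
Z(a, h) = -3 + a² (Z(a, h) = -3 + a*a = -3 + a²)
v = -53724 (v = (-128 + (-126 + 24)/(-100 + 94))*(247 + 237) = (-128 - 102/(-6))*484 = (-128 - 102*(-⅙))*484 = (-128 + 17)*484 = -111*484 = -53724)
164 + v/Z(-20, 4) = 164 - 53724/(-3 + (-20)²) = 164 - 53724/(-3 + 400) = 164 - 53724/397 = 11384/397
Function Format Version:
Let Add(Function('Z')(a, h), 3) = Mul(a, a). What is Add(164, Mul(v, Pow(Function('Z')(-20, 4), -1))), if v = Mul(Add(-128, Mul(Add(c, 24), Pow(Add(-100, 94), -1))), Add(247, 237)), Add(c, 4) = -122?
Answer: Rational(11384, 397) ≈ 28.675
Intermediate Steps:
c = -126 (c = Add(-4, -122) = -126)
Function('Z')(a, h) = Add(-3, Pow(a, 2)) (Function('Z')(a, h) = Add(-3, Mul(a, a)) = Add(-3, Pow(a, 2)))
v = -53724 (v = Mul(Add(-128, Mul(Add(-126, 24), Pow(Add(-100, 94), -1))), Add(247, 237)) = Mul(Add(-128, Mul(-102, Pow(-6, -1))), 484) = Mul(Add(-128, Mul(-102, Rational(-1, 6))), 484) = Mul(Add(-128, 17), 484) = Mul(-111, 484) = -53724)
Add(164, Mul(v, Pow(Function('Z')(-20, 4), -1))) = Add(164, Mul(-53724, Pow(Add(-3, Pow(-20, 2)), -1))) = Add(164, Mul(-53724, Pow(Add(-3, 400), -1))) = Add(164, Mul(-53724, Pow(397, -1))) = Add(164, Mul(-53724, Rational(1, 397))) = Add(164, Rational(-53724, 397)) = Rational(11384, 397)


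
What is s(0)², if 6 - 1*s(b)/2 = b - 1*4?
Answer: 400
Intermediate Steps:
s(b) = 20 - 2*b (s(b) = 12 - 2*(b - 1*4) = 12 - 2*(b - 4) = 12 - 2*(-4 + b) = 12 + (8 - 2*b) = 20 - 2*b)
s(0)² = (20 - 2*0)² = (20 + 0)² = 20² = 400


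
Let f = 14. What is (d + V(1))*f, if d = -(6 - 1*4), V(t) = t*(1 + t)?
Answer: 0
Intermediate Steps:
d = -2 (d = -(6 - 4) = -1*2 = -2)
(d + V(1))*f = (-2 + 1*(1 + 1))*14 = (-2 + 1*2)*14 = (-2 + 2)*14 = 0*14 = 0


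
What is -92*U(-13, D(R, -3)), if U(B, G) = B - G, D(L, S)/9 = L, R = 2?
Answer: 2852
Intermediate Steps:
D(L, S) = 9*L
-92*U(-13, D(R, -3)) = -92*(-13 - 9*2) = -92*(-13 - 1*18) = -92*(-13 - 18) = -92*(-31) = 2852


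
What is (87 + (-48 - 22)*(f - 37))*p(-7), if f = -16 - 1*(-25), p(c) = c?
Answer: -14329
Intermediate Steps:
f = 9 (f = -16 + 25 = 9)
(87 + (-48 - 22)*(f - 37))*p(-7) = (87 + (-48 - 22)*(9 - 37))*(-7) = (87 - 70*(-28))*(-7) = (87 + 1960)*(-7) = 2047*(-7) = -14329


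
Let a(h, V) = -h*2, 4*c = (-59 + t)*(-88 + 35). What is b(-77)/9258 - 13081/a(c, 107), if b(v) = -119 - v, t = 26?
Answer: 40355723/2698707 ≈ 14.954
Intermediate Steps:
c = 1749/4 (c = ((-59 + 26)*(-88 + 35))/4 = (-33*(-53))/4 = (1/4)*1749 = 1749/4 ≈ 437.25)
a(h, V) = -2*h
b(-77)/9258 - 13081/a(c, 107) = (-119 - 1*(-77))/9258 - 13081/((-2*1749/4)) = (-119 + 77)*(1/9258) - 13081/(-1749/2) = -42*1/9258 - 13081*(-2/1749) = -7/1543 + 26162/1749 = 40355723/2698707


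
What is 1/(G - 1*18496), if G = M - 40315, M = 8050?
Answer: -1/50761 ≈ -1.9700e-5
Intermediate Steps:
G = -32265 (G = 8050 - 40315 = -32265)
1/(G - 1*18496) = 1/(-32265 - 1*18496) = 1/(-32265 - 18496) = 1/(-50761) = -1/50761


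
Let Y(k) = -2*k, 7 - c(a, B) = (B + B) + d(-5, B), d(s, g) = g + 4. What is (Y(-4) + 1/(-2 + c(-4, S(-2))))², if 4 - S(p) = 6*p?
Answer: 140625/2209 ≈ 63.660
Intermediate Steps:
d(s, g) = 4 + g
S(p) = 4 - 6*p
c(a, B) = 3 - 3*B (c(a, B) = 7 - ((B + B) + (4 + B)) = 7 - (2*B + (4 + B)) = 7 - (4 + 3*B) = 7 + (-4 - 3*B) = 3 - 3*B)
(Y(-4) + 1/(-2 + c(-4, S(-2))))² = (-2*(-4) + 1/(-2 + (3 - 3*(4 - 6*(-2)))))² = (8 + 1/(-2 + (3 - 3*(4 + 12))))² = (8 + 1/(-2 + (3 - 3*16)))² = (8 + 1/(-2 + (3 - 48)))² = (8 + 1/(-2 - 45))² = (8 + 1/(-47))² = (8 - 1/47)² = (375/47)² = 140625/2209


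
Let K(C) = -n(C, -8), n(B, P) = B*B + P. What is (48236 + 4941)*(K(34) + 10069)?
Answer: 474392017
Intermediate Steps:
n(B, P) = P + B² (n(B, P) = B² + P = P + B²)
K(C) = 8 - C² (K(C) = -(-8 + C²) = 8 - C²)
(48236 + 4941)*(K(34) + 10069) = (48236 + 4941)*((8 - 1*34²) + 10069) = 53177*((8 - 1*1156) + 10069) = 53177*((8 - 1156) + 10069) = 53177*(-1148 + 10069) = 53177*8921 = 474392017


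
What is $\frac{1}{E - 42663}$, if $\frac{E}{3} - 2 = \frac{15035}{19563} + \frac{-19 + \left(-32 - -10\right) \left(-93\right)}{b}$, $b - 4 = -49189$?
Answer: $- \frac{106911795}{4560303158557} \approx -2.3444 \cdot 10^{-5}$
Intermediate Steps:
$b = -49185$ ($b = 4 - 49189 = -49185$)
$E = \frac{874751528}{106911795}$ ($E = 6 + 3 \left(\frac{15035}{19563} + \frac{-19 + \left(-32 - -10\right) \left(-93\right)}{-49185}\right) = 6 + 3 \left(15035 \cdot \frac{1}{19563} + \left(-19 + \left(-32 + 10\right) \left(-93\right)\right) \left(- \frac{1}{49185}\right)\right) = 6 + 3 \left(\frac{15035}{19563} + \left(-19 - -2046\right) \left(- \frac{1}{49185}\right)\right) = 6 + 3 \left(\frac{15035}{19563} + \left(-19 + 2046\right) \left(- \frac{1}{49185}\right)\right) = 6 + 3 \left(\frac{15035}{19563} + 2027 \left(- \frac{1}{49185}\right)\right) = 6 + 3 \left(\frac{15035}{19563} - \frac{2027}{49185}\right) = 6 + 3 \cdot \frac{233280758}{320735385} = 6 + \frac{233280758}{106911795} = \frac{874751528}{106911795} \approx 8.182$)
$\frac{1}{E - 42663} = \frac{1}{\frac{874751528}{106911795} - 42663} = \frac{1}{- \frac{4560303158557}{106911795}} = - \frac{106911795}{4560303158557}$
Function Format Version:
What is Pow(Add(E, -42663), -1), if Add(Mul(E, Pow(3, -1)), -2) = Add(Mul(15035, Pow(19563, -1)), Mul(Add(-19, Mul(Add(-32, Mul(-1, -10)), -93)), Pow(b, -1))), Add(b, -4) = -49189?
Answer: Rational(-106911795, 4560303158557) ≈ -2.3444e-5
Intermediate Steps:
b = -49185 (b = Add(4, -49189) = -49185)
E = Rational(874751528, 106911795) (E = Add(6, Mul(3, Add(Mul(15035, Pow(19563, -1)), Mul(Add(-19, Mul(Add(-32, Mul(-1, -10)), -93)), Pow(-49185, -1))))) = Add(6, Mul(3, Add(Mul(15035, Rational(1, 19563)), Mul(Add(-19, Mul(Add(-32, 10), -93)), Rational(-1, 49185))))) = Add(6, Mul(3, Add(Rational(15035, 19563), Mul(Add(-19, Mul(-22, -93)), Rational(-1, 49185))))) = Add(6, Mul(3, Add(Rational(15035, 19563), Mul(Add(-19, 2046), Rational(-1, 49185))))) = Add(6, Mul(3, Add(Rational(15035, 19563), Mul(2027, Rational(-1, 49185))))) = Add(6, Mul(3, Add(Rational(15035, 19563), Rational(-2027, 49185)))) = Add(6, Mul(3, Rational(233280758, 320735385))) = Add(6, Rational(233280758, 106911795)) = Rational(874751528, 106911795) ≈ 8.1820)
Pow(Add(E, -42663), -1) = Pow(Add(Rational(874751528, 106911795), -42663), -1) = Pow(Rational(-4560303158557, 106911795), -1) = Rational(-106911795, 4560303158557)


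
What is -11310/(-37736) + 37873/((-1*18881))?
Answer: -607815709/356246708 ≈ -1.7062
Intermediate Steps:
-11310/(-37736) + 37873/((-1*18881)) = -11310*(-1/37736) + 37873/(-18881) = 5655/18868 + 37873*(-1/18881) = 5655/18868 - 37873/18881 = -607815709/356246708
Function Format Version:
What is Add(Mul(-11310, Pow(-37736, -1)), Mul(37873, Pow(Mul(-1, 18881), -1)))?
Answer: Rational(-607815709, 356246708) ≈ -1.7062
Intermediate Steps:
Add(Mul(-11310, Pow(-37736, -1)), Mul(37873, Pow(Mul(-1, 18881), -1))) = Add(Mul(-11310, Rational(-1, 37736)), Mul(37873, Pow(-18881, -1))) = Add(Rational(5655, 18868), Mul(37873, Rational(-1, 18881))) = Add(Rational(5655, 18868), Rational(-37873, 18881)) = Rational(-607815709, 356246708)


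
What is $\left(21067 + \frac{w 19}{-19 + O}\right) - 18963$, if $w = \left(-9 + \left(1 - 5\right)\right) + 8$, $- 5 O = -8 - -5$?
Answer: $\frac{194043}{92} \approx 2109.2$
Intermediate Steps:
$O = \frac{3}{5}$ ($O = - \frac{-8 - -5}{5} = - \frac{-8 + 5}{5} = \left(- \frac{1}{5}\right) \left(-3\right) = \frac{3}{5} \approx 0.6$)
$w = -5$ ($w = \left(-9 + \left(1 - 5\right)\right) + 8 = \left(-9 - 4\right) + 8 = -13 + 8 = -5$)
$\left(21067 + \frac{w 19}{-19 + O}\right) - 18963 = \left(21067 + \frac{\left(-5\right) 19}{-19 + \frac{3}{5}}\right) - 18963 = \left(21067 - \frac{95}{- \frac{92}{5}}\right) - 18963 = \left(21067 - - \frac{475}{92}\right) - 18963 = \left(21067 + \frac{475}{92}\right) - 18963 = \frac{1938639}{92} - 18963 = \frac{194043}{92}$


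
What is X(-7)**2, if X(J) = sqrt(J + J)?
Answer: -14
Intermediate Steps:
X(J) = sqrt(2)*sqrt(J) (X(J) = sqrt(2*J) = sqrt(2)*sqrt(J))
X(-7)**2 = (sqrt(2)*sqrt(-7))**2 = (sqrt(2)*(I*sqrt(7)))**2 = (I*sqrt(14))**2 = -14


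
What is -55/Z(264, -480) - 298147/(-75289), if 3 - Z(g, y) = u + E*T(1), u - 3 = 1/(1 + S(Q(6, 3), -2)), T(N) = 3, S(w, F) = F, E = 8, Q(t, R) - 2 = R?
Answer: 10998276/1731647 ≈ 6.3513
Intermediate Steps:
Q(t, R) = 2 + R
u = 2 (u = 3 + 1/(1 - 2) = 3 + 1/(-1) = 3 - 1 = 2)
Z(g, y) = -23 (Z(g, y) = 3 - (2 + 8*3) = 3 - (2 + 24) = 3 - 1*26 = 3 - 26 = -23)
-55/Z(264, -480) - 298147/(-75289) = -55/(-23) - 298147/(-75289) = -55*(-1/23) - 298147*(-1/75289) = 55/23 + 298147/75289 = 10998276/1731647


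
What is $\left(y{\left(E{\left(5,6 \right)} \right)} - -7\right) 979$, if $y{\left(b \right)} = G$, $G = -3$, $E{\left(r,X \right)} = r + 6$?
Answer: $3916$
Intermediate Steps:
$E{\left(r,X \right)} = 6 + r$
$y{\left(b \right)} = -3$
$\left(y{\left(E{\left(5,6 \right)} \right)} - -7\right) 979 = \left(-3 - -7\right) 979 = \left(-3 + 7\right) 979 = 4 \cdot 979 = 3916$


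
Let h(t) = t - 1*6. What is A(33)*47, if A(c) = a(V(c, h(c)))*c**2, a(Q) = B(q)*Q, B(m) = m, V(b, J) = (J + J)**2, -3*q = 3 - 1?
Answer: -99499752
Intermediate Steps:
h(t) = -6 + t (h(t) = t - 6 = -6 + t)
q = -2/3 (q = -(3 - 1)/3 = -1/3*2 = -2/3 ≈ -0.66667)
V(b, J) = 4*J**2 (V(b, J) = (2*J)**2 = 4*J**2)
a(Q) = -2*Q/3
A(c) = -8*c**2*(-6 + c)**2/3 (A(c) = (-8*(-6 + c)**2/3)*c**2 = -8*c**2*(-6 + c)**2/3)
A(33)*47 = -8/3*33**2*(-6 + 33)**2*47 = -8/3*1089*27**2*47 = -8/3*1089*729*47 = -2117016*47 = -99499752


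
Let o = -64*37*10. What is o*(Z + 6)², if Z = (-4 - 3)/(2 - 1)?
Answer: -23680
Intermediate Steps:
Z = -7 (Z = -7/1 = -7*1 = -7)
o = -23680 (o = -2368*10 = -23680)
o*(Z + 6)² = -23680*(-7 + 6)² = -23680*(-1)² = -23680*1 = -23680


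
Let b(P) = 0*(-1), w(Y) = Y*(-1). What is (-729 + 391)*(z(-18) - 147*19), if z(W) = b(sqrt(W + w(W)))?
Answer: 944034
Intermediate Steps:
w(Y) = -Y
b(P) = 0
z(W) = 0
(-729 + 391)*(z(-18) - 147*19) = (-729 + 391)*(0 - 147*19) = -338*(0 - 2793) = -338*(-2793) = 944034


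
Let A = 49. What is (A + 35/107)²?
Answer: 27857284/11449 ≈ 2433.2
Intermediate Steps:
(A + 35/107)² = (49 + 35/107)² = (5278/107)² = 27857284/11449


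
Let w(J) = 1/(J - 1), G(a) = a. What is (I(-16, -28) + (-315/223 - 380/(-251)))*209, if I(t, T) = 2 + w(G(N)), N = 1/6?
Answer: 52723803/279865 ≈ 188.39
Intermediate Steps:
N = ⅙ ≈ 0.16667
w(J) = 1/(-1 + J)
I(t, T) = ⅘ (I(t, T) = 2 + 1/(-1 + ⅙) = 2 + 1/(-⅚) = 2 - 6/5 = ⅘)
(I(-16, -28) + (-315/223 - 380/(-251)))*209 = (⅘ + (-315/223 - 380/(-251)))*209 = (⅘ + (-315*1/223 - 380*(-1/251)))*209 = (⅘ + (-315/223 + 380/251))*209 = (⅘ + 5675/55973)*209 = (252267/279865)*209 = 52723803/279865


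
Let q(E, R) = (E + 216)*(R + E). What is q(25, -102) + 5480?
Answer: -13077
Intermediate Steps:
q(E, R) = (216 + E)*(E + R)
q(25, -102) + 5480 = (25² + 216*25 + 216*(-102) + 25*(-102)) + 5480 = (625 + 5400 - 22032 - 2550) + 5480 = -18557 + 5480 = -13077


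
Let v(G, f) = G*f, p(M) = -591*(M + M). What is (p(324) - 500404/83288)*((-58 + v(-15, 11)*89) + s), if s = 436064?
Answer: -3359733644956837/20822 ≈ -1.6135e+11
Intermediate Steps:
p(M) = -1182*M
(p(324) - 500404/83288)*((-58 + v(-15, 11)*89) + s) = (-1182*324 - 500404/83288)*((-58 - 15*11*89) + 436064) = (-382968 - 500404*1/83288)*((-58 - 165*89) + 436064) = (-382968 - 125101/20822)*((-58 - 14685) + 436064) = -7974284797*(-14743 + 436064)/20822 = -7974284797/20822*421321 = -3359733644956837/20822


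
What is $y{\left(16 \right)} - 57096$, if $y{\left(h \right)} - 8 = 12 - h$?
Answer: $-57092$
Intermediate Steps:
$y{\left(h \right)} = 20 - h$ ($y{\left(h \right)} = 8 - \left(-12 + h\right) = 20 - h$)
$y{\left(16 \right)} - 57096 = \left(20 - 16\right) - 57096 = 4 - 57096 = -57092$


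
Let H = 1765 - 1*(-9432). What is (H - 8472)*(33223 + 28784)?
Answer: 168969075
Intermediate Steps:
H = 11197 (H = 1765 + 9432 = 11197)
(H - 8472)*(33223 + 28784) = (11197 - 8472)*(33223 + 28784) = 2725*62007 = 168969075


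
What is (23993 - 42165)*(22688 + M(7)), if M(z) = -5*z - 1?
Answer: -411632144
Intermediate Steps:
M(z) = -1 - 5*z
(23993 - 42165)*(22688 + M(7)) = (23993 - 42165)*(22688 + (-1 - 5*7)) = -18172*(22688 + (-1 - 35)) = -18172*(22688 - 36) = -18172*22652 = -411632144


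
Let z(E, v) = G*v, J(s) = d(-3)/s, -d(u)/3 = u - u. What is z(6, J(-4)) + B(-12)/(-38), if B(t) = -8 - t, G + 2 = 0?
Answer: -2/19 ≈ -0.10526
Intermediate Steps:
G = -2 (G = -2 + 0 = -2)
d(u) = 0 (d(u) = -3*(u - u) = -3*0 = 0)
J(s) = 0 (J(s) = 0/s = 0)
z(E, v) = -2*v
z(6, J(-4)) + B(-12)/(-38) = -2*0 + (-8 - 1*(-12))/(-38) = 0 + (-8 + 12)*(-1/38) = 0 + 4*(-1/38) = 0 - 2/19 = -2/19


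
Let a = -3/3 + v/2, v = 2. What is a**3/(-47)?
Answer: 0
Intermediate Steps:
a = 0 (a = -3/3 + 2/2 = -3*1/3 + 2*(1/2) = -1 + 1 = 0)
a**3/(-47) = 0**3/(-47) = -1/47*0 = 0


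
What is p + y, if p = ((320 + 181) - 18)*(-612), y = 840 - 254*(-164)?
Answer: -253100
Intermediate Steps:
y = 42496 (y = 840 + 41656 = 42496)
p = -295596 (p = (501 - 18)*(-612) = 483*(-612) = -295596)
p + y = -295596 + 42496 = -253100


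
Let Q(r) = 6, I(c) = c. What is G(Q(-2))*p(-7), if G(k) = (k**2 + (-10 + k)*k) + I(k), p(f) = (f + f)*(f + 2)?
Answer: 1260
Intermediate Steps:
p(f) = 2*f*(2 + f) (p(f) = (2*f)*(2 + f) = 2*f*(2 + f))
G(k) = k + k**2 + k*(-10 + k) (G(k) = (k**2 + (-10 + k)*k) + k = (k**2 + k*(-10 + k)) + k = k + k**2 + k*(-10 + k))
G(Q(-2))*p(-7) = (6*(-9 + 2*6))*(2*(-7)*(2 - 7)) = (6*(-9 + 12))*(2*(-7)*(-5)) = (6*3)*70 = 18*70 = 1260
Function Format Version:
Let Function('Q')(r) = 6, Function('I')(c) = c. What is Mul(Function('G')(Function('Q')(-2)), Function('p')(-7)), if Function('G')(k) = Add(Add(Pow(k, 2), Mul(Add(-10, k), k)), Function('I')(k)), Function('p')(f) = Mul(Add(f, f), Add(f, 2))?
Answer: 1260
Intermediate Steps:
Function('p')(f) = Mul(2, f, Add(2, f)) (Function('p')(f) = Mul(Mul(2, f), Add(2, f)) = Mul(2, f, Add(2, f)))
Function('G')(k) = Add(k, Pow(k, 2), Mul(k, Add(-10, k))) (Function('G')(k) = Add(Add(Pow(k, 2), Mul(Add(-10, k), k)), k) = Add(Add(Pow(k, 2), Mul(k, Add(-10, k))), k) = Add(k, Pow(k, 2), Mul(k, Add(-10, k))))
Mul(Function('G')(Function('Q')(-2)), Function('p')(-7)) = Mul(Mul(6, Add(-9, Mul(2, 6))), Mul(2, -7, Add(2, -7))) = Mul(Mul(6, Add(-9, 12)), Mul(2, -7, -5)) = Mul(Mul(6, 3), 70) = Mul(18, 70) = 1260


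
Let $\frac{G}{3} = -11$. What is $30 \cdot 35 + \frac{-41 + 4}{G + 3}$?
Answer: $\frac{31537}{30} \approx 1051.2$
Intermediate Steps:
$G = -33$ ($G = 3 \left(-11\right) = -33$)
$30 \cdot 35 + \frac{-41 + 4}{G + 3} = 30 \cdot 35 + \frac{-41 + 4}{-33 + 3} = 1050 - \frac{37}{-30} = 1050 - - \frac{37}{30} = 1050 + \frac{37}{30} = \frac{31537}{30}$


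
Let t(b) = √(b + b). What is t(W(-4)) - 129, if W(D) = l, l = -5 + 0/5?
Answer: -129 + I*√10 ≈ -129.0 + 3.1623*I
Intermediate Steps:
l = -5 (l = -5 + 0*(⅕) = -5 + 0 = -5)
W(D) = -5
t(b) = √2*√b (t(b) = √(2*b) = √2*√b)
t(W(-4)) - 129 = √2*√(-5) - 129 = √2*(I*√5) - 129 = I*√10 - 129 = -129 + I*√10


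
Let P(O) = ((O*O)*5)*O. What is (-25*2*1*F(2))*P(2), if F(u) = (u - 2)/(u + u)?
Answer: 0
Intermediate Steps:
F(u) = (-2 + u)/(2*u) (F(u) = (-2 + u)/((2*u)) = (-2 + u)*(1/(2*u)) = (-2 + u)/(2*u))
P(O) = 5*O**3 (P(O) = (O**2*5)*O = (5*O**2)*O = 5*O**3)
(-25*2*1*F(2))*P(2) = (-25*2*1*(1/2)*(-2 + 2)/2)*(5*2**3) = (-50*(1/2)*(1/2)*0)*(5*8) = -50*0*40 = -25*0*40 = 0*40 = 0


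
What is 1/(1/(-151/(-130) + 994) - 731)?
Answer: -129371/94570071 ≈ -0.0013680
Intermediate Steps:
1/(1/(-151/(-130) + 994) - 731) = 1/(1/(-151*(-1/130) + 994) - 731) = 1/(1/(151/130 + 994) - 731) = 1/(1/(129371/130) - 731) = 1/(130/129371 - 731) = 1/(-94570071/129371) = -129371/94570071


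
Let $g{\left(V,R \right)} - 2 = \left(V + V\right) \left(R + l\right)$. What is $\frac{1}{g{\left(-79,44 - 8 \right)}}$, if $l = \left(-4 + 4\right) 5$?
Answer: $- \frac{1}{5686} \approx -0.00017587$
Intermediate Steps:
$l = 0$ ($l = 0 \cdot 5 = 0$)
$g{\left(V,R \right)} = 2 + 2 R V$ ($g{\left(V,R \right)} = 2 + \left(V + V\right) \left(R + 0\right) = 2 + 2 V R = 2 + 2 R V$)
$\frac{1}{g{\left(-79,44 - 8 \right)}} = \frac{1}{2 + 2 \left(44 - 8\right) \left(-79\right)} = \frac{1}{2 + 2 \cdot 36 \left(-79\right)} = \frac{1}{2 - 5688} = \frac{1}{-5686} = - \frac{1}{5686}$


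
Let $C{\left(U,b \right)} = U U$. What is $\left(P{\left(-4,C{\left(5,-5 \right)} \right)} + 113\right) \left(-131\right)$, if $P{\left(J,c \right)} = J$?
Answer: $-14279$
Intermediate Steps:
$C{\left(U,b \right)} = U^{2}$
$\left(P{\left(-4,C{\left(5,-5 \right)} \right)} + 113\right) \left(-131\right) = \left(-4 + 113\right) \left(-131\right) = 109 \left(-131\right) = -14279$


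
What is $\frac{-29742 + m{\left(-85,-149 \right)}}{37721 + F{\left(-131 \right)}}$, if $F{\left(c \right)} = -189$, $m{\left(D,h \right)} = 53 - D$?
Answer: $- \frac{7401}{9383} \approx -0.78877$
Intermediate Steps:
$\frac{-29742 + m{\left(-85,-149 \right)}}{37721 + F{\left(-131 \right)}} = \frac{-29742 + \left(53 - -85\right)}{37721 - 189} = \frac{-29742 + \left(53 + 85\right)}{37532} = \left(-29742 + 138\right) \frac{1}{37532} = \left(-29604\right) \frac{1}{37532} = - \frac{7401}{9383}$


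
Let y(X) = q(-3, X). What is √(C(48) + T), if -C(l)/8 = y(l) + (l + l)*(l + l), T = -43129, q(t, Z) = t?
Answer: I*√116833 ≈ 341.81*I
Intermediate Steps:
y(X) = -3
C(l) = 24 - 32*l² (C(l) = -8*(-3 + (l + l)*(l + l)) = -8*(-3 + (2*l)*(2*l)) = -8*(-3 + 4*l²) = 24 - 32*l²)
√(C(48) + T) = √((24 - 32*48²) - 43129) = √((24 - 32*2304) - 43129) = √((24 - 73728) - 43129) = √(-73704 - 43129) = √(-116833) = I*√116833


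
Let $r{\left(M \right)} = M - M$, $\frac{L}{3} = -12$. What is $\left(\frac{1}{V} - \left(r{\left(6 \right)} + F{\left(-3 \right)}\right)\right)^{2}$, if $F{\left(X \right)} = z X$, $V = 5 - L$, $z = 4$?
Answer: $\frac{243049}{1681} \approx 144.59$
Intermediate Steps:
$L = -36$ ($L = 3 \left(-12\right) = -36$)
$r{\left(M \right)} = 0$
$V = 41$ ($V = 5 - -36 = 5 + 36 = 41$)
$F{\left(X \right)} = 4 X$
$\left(\frac{1}{V} - \left(r{\left(6 \right)} + F{\left(-3 \right)}\right)\right)^{2} = \left(\frac{1}{41} - \left(0 + 4 \left(-3\right)\right)\right)^{2} = \left(\frac{1}{41} - \left(0 - 12\right)\right)^{2} = \left(\frac{1}{41} - -12\right)^{2} = \left(\frac{1}{41} + 12\right)^{2} = \left(\frac{493}{41}\right)^{2} = \frac{243049}{1681}$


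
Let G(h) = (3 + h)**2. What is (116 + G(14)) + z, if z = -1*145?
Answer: 260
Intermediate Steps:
z = -145
(116 + G(14)) + z = (116 + (3 + 14)**2) - 145 = (116 + 17**2) - 145 = (116 + 289) - 145 = 405 - 145 = 260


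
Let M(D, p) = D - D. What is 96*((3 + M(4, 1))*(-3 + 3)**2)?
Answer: 0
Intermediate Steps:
M(D, p) = 0
96*((3 + M(4, 1))*(-3 + 3)**2) = 96*((3 + 0)*(-3 + 3)**2) = 96*(3*0**2) = 96*(3*0) = 96*0 = 0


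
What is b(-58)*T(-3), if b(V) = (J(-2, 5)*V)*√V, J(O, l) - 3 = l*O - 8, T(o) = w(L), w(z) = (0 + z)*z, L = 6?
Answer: 31320*I*√58 ≈ 2.3853e+5*I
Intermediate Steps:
w(z) = z² (w(z) = z*z = z²)
T(o) = 36 (T(o) = 6² = 36)
J(O, l) = -5 + O*l (J(O, l) = 3 + (l*O - 8) = 3 + (O*l - 8) = 3 + (-8 + O*l) = -5 + O*l)
b(V) = -15*V^(3/2) (b(V) = ((-5 - 2*5)*V)*√V = ((-5 - 10)*V)*√V = (-15*V)*√V = -15*V^(3/2))
b(-58)*T(-3) = -(-870)*I*√58*36 = (870*I*√58)*36 = 31320*I*√58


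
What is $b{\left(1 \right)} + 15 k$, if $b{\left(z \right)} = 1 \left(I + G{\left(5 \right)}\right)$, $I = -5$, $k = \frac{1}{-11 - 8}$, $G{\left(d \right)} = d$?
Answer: $- \frac{15}{19} \approx -0.78947$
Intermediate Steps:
$k = - \frac{1}{19}$ ($k = \frac{1}{-19} = - \frac{1}{19} \approx -0.052632$)
$b{\left(z \right)} = 0$ ($b{\left(z \right)} = 1 \left(-5 + 5\right) = 1 \cdot 0 = 0$)
$b{\left(1 \right)} + 15 k = 0 + 15 \left(- \frac{1}{19}\right) = 0 - \frac{15}{19} = - \frac{15}{19}$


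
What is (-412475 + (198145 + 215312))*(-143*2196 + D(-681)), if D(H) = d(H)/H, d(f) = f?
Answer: -308374514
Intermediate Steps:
D(H) = 1 (D(H) = H/H = 1)
(-412475 + (198145 + 215312))*(-143*2196 + D(-681)) = (-412475 + (198145 + 215312))*(-143*2196 + 1) = (-412475 + 413457)*(-314028 + 1) = 982*(-314027) = -308374514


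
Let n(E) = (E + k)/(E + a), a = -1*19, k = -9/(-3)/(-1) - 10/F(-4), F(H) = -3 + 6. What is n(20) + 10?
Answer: 71/3 ≈ 23.667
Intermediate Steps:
F(H) = 3
k = -19/3 (k = -9/(-3)/(-1) - 10/3 = -9*(-⅓)*(-1) - 10*⅓ = 3*(-1) - 10/3 = -3 - 10/3 = -19/3 ≈ -6.3333)
a = -19
n(E) = (-19/3 + E)/(-19 + E) (n(E) = (E - 19/3)/(E - 19) = (-19/3 + E)/(-19 + E))
n(20) + 10 = (-19/3 + 20)/(-19 + 20) + 10 = (41/3)/1 + 10 = 1*(41/3) + 10 = 41/3 + 10 = 71/3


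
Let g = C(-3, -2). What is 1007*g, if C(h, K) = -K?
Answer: 2014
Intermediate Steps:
g = 2 (g = -1*(-2) = 2)
1007*g = 1007*2 = 2014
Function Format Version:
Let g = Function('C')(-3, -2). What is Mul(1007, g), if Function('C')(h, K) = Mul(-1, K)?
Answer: 2014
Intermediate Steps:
g = 2 (g = Mul(-1, -2) = 2)
Mul(1007, g) = Mul(1007, 2) = 2014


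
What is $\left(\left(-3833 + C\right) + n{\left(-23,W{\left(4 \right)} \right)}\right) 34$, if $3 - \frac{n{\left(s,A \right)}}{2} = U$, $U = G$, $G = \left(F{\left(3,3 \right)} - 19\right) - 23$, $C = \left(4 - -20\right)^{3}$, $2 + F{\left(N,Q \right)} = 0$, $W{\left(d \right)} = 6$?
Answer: $342890$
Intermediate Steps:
$F{\left(N,Q \right)} = -2$ ($F{\left(N,Q \right)} = -2 + 0 = -2$)
$C = 13824$ ($C = \left(4 + 20\right)^{3} = 24^{3} = 13824$)
$G = -44$ ($G = \left(-2 - 19\right) - 23 = -21 - 23 = -44$)
$U = -44$
$n{\left(s,A \right)} = 94$ ($n{\left(s,A \right)} = 6 - -88 = 6 + 88 = 94$)
$\left(\left(-3833 + C\right) + n{\left(-23,W{\left(4 \right)} \right)}\right) 34 = \left(\left(-3833 + 13824\right) + 94\right) 34 = \left(9991 + 94\right) 34 = 10085 \cdot 34 = 342890$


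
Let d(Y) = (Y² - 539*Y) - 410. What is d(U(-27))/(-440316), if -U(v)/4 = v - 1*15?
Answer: 31369/220158 ≈ 0.14248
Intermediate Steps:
U(v) = 60 - 4*v (U(v) = -4*(v - 1*15) = -4*(v - 15) = -4*(-15 + v) = 60 - 4*v)
d(Y) = -410 + Y² - 539*Y
d(U(-27))/(-440316) = (-410 + (60 - 4*(-27))² - 539*(60 - 4*(-27)))/(-440316) = (-410 + (60 + 108)² - 539*(60 + 108))*(-1/440316) = (-410 + 168² - 539*168)*(-1/440316) = (-410 + 28224 - 90552)*(-1/440316) = -62738*(-1/440316) = 31369/220158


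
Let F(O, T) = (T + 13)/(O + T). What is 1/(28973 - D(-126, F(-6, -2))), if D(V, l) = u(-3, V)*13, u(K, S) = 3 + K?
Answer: 1/28973 ≈ 3.4515e-5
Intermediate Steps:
F(O, T) = (13 + T)/(O + T)
D(V, l) = 0 (D(V, l) = (3 - 3)*13 = 0*13 = 0)
1/(28973 - D(-126, F(-6, -2))) = 1/(28973 - 1*0) = 1/(28973 + 0) = 1/28973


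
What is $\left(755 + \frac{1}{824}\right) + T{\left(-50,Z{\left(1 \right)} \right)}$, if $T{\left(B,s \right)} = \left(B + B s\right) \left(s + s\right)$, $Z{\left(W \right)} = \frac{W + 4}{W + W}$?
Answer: $- \frac{98879}{824} \approx -120.0$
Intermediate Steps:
$Z{\left(W \right)} = \frac{4 + W}{2 W}$
$T{\left(B,s \right)} = 2 s \left(B + B s\right)$ ($T{\left(B,s \right)} = \left(B + B s\right) 2 s = 2 s \left(B + B s\right)$)
$\left(755 + \frac{1}{824}\right) + T{\left(-50,Z{\left(1 \right)} \right)} = \left(755 + \frac{1}{824}\right) + 2 \left(-50\right) \frac{4 + 1}{2 \cdot 1} \left(1 + \frac{4 + 1}{2 \cdot 1}\right) = \left(755 + \frac{1}{824}\right) + 2 \left(-50\right) \frac{1}{2} \cdot 1 \cdot 5 \left(1 + \frac{1}{2} \cdot 1 \cdot 5\right) = \frac{622121}{824} + 2 \left(-50\right) \frac{5}{2} \left(1 + \frac{5}{2}\right) = \frac{622121}{824} + 2 \left(-50\right) \frac{5}{2} \cdot \frac{7}{2} = \frac{622121}{824} - 875 = - \frac{98879}{824}$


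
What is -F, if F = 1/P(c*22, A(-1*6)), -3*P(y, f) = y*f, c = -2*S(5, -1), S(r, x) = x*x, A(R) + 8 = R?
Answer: 3/616 ≈ 0.0048701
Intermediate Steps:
A(R) = -8 + R
S(r, x) = x²
c = -2 (c = -2*(-1)² = -2*1 = -2)
P(y, f) = -f*y/3 (P(y, f) = -y*f/3 = -f*y/3)
F = -3/616 (F = 1/(-(-8 - 1*6)*(-2*22)/3) = 1/(-⅓*(-8 - 6)*(-44)) = 1/(-⅓*(-14)*(-44)) = 1/(-616/3) = -3/616 ≈ -0.0048701)
-F = -1*(-3/616) = 3/616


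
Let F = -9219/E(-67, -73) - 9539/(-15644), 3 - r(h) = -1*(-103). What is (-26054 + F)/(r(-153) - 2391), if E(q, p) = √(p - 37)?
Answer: 407579237/38969204 - 9219*I*√110/274010 ≈ 10.459 - 0.35287*I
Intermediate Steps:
E(q, p) = √(-37 + p)
r(h) = -100 (r(h) = 3 - (-1)*(-103) = 3 - 1*103 = 3 - 103 = -100)
F = 9539/15644 + 9219*I*√110/110 (F = -9219/√(-37 - 73) - 9539/(-15644) = -9219*(-I*√110/110) - 9539*(-1/15644) = -9219*(-I*√110/110) + 9539/15644 = -(-9219)*I*√110/110 + 9539/15644 = 9219*I*√110/110 + 9539/15644 = 9539/15644 + 9219*I*√110/110 ≈ 0.60975 + 879.0*I)
(-26054 + F)/(r(-153) - 2391) = (-26054 + (9539/15644 + 9219*I*√110/110))/(-100 - 2391) = (-407579237/15644 + 9219*I*√110/110)/(-2491) = (-407579237/15644 + 9219*I*√110/110)*(-1/2491) = 407579237/38969204 - 9219*I*√110/274010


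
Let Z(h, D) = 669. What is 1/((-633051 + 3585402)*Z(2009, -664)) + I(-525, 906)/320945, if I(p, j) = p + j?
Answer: 752522114984/633905793143955 ≈ 0.0011871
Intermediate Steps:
I(p, j) = j + p
1/((-633051 + 3585402)*Z(2009, -664)) + I(-525, 906)/320945 = 1/((-633051 + 3585402)*669) + (906 - 525)/320945 = (1/669)/2952351 + 381*(1/320945) = (1/2952351)*(1/669) + 381/320945 = 1/1975122819 + 381/320945 = 752522114984/633905793143955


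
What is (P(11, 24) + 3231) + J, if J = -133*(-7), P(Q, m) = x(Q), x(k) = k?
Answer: 4173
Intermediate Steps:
P(Q, m) = Q
J = 931
(P(11, 24) + 3231) + J = (11 + 3231) + 931 = 3242 + 931 = 4173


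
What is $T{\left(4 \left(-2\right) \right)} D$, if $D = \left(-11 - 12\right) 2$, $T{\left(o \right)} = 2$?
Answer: $-92$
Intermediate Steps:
$D = -46$ ($D = \left(-23\right) 2 = -46$)
$T{\left(4 \left(-2\right) \right)} D = 2 \left(-46\right) = -92$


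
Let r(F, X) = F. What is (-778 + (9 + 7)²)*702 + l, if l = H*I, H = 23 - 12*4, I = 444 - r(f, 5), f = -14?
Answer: -377894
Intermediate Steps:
I = 458 (I = 444 - 1*(-14) = 444 + 14 = 458)
H = -25 (H = 23 - 48 = -25)
l = -11450 (l = -25*458 = -11450)
(-778 + (9 + 7)²)*702 + l = (-778 + (9 + 7)²)*702 - 11450 = (-778 + 16²)*702 - 11450 = (-778 + 256)*702 - 11450 = -522*702 - 11450 = -366444 - 11450 = -377894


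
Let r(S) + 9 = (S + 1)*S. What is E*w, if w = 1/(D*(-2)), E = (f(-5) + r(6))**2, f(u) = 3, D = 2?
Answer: -324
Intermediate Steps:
r(S) = -9 + S*(1 + S) (r(S) = -9 + (S + 1)*S = -9 + (1 + S)*S = -9 + S*(1 + S))
E = 1296 (E = (3 + (-9 + 6 + 6**2))**2 = (3 + (-9 + 6 + 36))**2 = (3 + 33)**2 = 36**2 = 1296)
w = -1/4 (w = 1/(2*(-2)) = 1/(-4) = -1/4 ≈ -0.25000)
E*w = 1296*(-1/4) = -324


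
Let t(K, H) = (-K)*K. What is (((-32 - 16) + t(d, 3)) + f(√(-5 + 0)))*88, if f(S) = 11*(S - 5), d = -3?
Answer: -9856 + 968*I*√5 ≈ -9856.0 + 2164.5*I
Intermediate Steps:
t(K, H) = -K²
f(S) = -55 + 11*S (f(S) = 11*(-5 + S) = -55 + 11*S)
(((-32 - 16) + t(d, 3)) + f(√(-5 + 0)))*88 = (((-32 - 16) - 1*(-3)²) + (-55 + 11*√(-5 + 0)))*88 = ((-48 - 1*9) + (-55 + 11*√(-5)))*88 = ((-48 - 9) + (-55 + 11*(I*√5)))*88 = (-57 + (-55 + 11*I*√5))*88 = (-112 + 11*I*√5)*88 = -9856 + 968*I*√5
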